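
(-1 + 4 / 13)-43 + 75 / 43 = -23449 / 559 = -41.95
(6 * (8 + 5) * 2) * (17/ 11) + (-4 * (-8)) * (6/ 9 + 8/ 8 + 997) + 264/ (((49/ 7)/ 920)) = 15452876/ 231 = 66895.57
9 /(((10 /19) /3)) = 513 /10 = 51.30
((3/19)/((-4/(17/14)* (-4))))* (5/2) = 255/8512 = 0.03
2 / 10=1 / 5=0.20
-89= -89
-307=-307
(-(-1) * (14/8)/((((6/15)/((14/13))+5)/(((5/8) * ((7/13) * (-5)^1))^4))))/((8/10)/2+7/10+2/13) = 1148916015625/551525318656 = 2.08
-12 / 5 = -2.40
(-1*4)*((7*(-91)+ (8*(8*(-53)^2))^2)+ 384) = -129277639692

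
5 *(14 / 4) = 35 / 2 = 17.50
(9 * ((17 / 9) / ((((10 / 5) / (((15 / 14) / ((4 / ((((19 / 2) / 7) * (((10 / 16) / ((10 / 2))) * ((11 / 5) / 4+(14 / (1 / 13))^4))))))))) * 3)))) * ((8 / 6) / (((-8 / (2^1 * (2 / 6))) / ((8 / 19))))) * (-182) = 4849621244351 / 4032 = 1202783046.71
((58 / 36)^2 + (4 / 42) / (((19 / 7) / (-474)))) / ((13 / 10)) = -432025 / 40014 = -10.80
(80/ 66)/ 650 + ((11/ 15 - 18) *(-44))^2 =18571240748/ 32175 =577194.74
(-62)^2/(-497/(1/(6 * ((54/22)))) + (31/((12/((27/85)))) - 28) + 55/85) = -14376560/27473991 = -0.52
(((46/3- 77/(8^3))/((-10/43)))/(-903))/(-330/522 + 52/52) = 676309/3440640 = 0.20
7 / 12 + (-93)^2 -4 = 103747 / 12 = 8645.58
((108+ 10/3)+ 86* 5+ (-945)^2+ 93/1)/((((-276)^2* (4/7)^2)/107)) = 7028183827/1828224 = 3844.27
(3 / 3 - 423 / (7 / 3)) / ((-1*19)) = 1262 / 133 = 9.49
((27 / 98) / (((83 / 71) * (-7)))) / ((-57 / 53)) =33867 / 1081822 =0.03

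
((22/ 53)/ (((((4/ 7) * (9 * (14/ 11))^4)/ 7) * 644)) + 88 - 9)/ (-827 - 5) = -27739902282395/ 292146817277952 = -0.09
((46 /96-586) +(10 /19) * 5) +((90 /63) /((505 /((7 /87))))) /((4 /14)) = -519013209 /890416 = -582.89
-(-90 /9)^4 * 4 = -40000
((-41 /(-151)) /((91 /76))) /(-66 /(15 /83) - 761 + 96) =-15580 /70779891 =-0.00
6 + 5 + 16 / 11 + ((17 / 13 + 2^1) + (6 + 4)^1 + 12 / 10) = 19278 / 715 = 26.96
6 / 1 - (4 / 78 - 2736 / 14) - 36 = 45148 / 273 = 165.38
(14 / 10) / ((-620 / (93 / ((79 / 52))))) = -273 / 1975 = -0.14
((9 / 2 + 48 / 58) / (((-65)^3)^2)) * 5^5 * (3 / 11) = 0.00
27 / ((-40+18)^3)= -27 / 10648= -0.00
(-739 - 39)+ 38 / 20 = -7761 / 10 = -776.10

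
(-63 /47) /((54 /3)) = -0.07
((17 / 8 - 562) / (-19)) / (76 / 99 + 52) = 443421 / 794048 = 0.56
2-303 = -301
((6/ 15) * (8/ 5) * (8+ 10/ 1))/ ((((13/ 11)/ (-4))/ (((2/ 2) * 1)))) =-38.99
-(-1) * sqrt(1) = 1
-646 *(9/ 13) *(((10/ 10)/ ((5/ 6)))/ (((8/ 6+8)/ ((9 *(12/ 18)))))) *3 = -470934/ 455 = -1035.02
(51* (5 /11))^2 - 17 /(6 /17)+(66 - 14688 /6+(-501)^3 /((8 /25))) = -1141200368179 /2904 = -392975333.39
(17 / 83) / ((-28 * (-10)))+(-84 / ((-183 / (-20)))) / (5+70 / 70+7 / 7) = -1858163 / 1417640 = -1.31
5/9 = 0.56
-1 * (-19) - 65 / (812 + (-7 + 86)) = 16864 / 891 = 18.93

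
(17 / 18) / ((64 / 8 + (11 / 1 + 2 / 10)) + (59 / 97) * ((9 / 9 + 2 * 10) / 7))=0.04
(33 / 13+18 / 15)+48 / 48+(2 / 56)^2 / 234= 4.74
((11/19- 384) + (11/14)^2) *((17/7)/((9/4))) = -8078179/19551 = -413.18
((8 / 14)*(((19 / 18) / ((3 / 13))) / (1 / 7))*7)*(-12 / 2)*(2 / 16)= -1729 / 18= -96.06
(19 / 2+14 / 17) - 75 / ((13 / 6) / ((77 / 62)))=-447597 / 13702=-32.67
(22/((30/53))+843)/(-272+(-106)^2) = 3307/41115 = 0.08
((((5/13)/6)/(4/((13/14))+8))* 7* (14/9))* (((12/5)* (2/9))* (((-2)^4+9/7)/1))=847/1620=0.52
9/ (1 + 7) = 9/ 8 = 1.12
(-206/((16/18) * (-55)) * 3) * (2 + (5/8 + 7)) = 19467/160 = 121.67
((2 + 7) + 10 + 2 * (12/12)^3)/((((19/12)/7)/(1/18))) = 98/19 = 5.16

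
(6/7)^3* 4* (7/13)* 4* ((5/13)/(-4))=-4320/8281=-0.52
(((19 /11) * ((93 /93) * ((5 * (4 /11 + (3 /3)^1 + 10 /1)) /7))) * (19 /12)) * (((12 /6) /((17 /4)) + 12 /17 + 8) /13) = 225625 /14399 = 15.67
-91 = -91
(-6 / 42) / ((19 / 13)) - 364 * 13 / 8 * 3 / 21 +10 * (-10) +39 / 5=-235141 / 1330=-176.80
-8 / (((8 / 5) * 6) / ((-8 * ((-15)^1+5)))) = -200 / 3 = -66.67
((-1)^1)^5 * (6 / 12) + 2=3 / 2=1.50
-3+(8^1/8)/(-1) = -4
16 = 16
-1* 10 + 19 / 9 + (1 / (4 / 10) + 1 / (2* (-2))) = -5.64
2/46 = 1/23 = 0.04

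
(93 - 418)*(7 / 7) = -325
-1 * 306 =-306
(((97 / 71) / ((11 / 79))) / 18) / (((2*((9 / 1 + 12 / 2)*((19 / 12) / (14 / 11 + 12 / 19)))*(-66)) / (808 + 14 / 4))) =-824990917 / 3070337490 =-0.27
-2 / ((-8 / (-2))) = -1 / 2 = -0.50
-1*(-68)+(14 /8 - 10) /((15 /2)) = 66.90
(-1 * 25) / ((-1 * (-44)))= -25 / 44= -0.57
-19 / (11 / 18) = -342 / 11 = -31.09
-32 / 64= -1 / 2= -0.50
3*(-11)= -33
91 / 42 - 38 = -215 / 6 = -35.83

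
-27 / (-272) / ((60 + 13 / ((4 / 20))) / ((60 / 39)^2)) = 27 / 14365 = 0.00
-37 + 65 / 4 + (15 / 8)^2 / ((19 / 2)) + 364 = 208921 / 608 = 343.62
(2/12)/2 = 1/12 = 0.08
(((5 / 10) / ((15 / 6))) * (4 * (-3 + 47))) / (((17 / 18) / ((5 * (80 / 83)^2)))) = 20275200 / 117113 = 173.13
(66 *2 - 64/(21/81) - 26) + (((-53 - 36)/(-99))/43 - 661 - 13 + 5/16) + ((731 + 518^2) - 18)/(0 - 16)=-1050673181/59598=-17629.34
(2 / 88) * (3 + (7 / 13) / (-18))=695 / 10296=0.07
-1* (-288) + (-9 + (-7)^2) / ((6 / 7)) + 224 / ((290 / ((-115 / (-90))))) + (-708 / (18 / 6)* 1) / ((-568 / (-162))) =24863393 / 92655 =268.34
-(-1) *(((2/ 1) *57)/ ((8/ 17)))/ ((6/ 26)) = 4199/ 4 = 1049.75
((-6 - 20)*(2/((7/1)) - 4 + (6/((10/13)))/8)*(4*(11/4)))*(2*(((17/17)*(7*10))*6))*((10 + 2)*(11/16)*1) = 5429209.50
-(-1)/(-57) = -1/57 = -0.02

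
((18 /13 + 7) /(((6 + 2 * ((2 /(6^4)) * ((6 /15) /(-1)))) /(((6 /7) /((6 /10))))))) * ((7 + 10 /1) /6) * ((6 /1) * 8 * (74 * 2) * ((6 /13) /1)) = 106626067200 /5748197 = 18549.48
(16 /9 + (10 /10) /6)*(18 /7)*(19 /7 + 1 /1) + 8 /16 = 267 /14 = 19.07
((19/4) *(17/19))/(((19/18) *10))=153/380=0.40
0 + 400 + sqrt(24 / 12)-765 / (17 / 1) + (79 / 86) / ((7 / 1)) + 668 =sqrt(2) + 615925 / 602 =1024.55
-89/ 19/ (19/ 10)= -890/ 361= -2.47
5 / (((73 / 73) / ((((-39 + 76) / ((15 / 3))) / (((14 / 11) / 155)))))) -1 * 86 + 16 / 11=680915 / 154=4421.53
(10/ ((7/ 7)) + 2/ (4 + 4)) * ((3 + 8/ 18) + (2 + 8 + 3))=1517/ 9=168.56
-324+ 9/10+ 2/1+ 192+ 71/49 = -62549/490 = -127.65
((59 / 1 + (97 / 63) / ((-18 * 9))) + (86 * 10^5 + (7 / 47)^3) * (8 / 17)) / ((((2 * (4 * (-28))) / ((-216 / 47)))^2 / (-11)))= -801930241943509261 / 42793943546144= -18739.34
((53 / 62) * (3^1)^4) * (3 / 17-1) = -30051 / 527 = -57.02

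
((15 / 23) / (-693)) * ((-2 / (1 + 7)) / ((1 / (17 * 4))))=85 / 5313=0.02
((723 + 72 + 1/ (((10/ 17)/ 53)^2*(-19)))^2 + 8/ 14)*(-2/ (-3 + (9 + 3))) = -3417276488207/ 113715000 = -30051.24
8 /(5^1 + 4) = 8 /9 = 0.89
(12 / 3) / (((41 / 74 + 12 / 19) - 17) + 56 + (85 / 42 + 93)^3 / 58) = 12083456448 / 44810382140065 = 0.00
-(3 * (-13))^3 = 59319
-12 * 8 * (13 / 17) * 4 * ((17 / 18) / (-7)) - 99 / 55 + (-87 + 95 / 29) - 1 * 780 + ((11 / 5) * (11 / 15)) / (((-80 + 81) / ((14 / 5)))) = -62528143 / 76125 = -821.39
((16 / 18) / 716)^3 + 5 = 20905310663 / 4181062131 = 5.00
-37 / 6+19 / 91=-3253 / 546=-5.96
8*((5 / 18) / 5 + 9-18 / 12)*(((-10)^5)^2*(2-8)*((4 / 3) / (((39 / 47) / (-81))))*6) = 36817920000000000 / 13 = 2832147692307692.31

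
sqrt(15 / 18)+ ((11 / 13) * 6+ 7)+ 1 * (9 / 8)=sqrt(30) / 6+ 1373 / 104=14.11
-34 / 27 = -1.26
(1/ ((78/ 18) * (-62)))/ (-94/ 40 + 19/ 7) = -70/ 6851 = -0.01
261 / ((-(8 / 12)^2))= -2349 / 4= -587.25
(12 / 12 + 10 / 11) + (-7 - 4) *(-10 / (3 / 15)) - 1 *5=6016 / 11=546.91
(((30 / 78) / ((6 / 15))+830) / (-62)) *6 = -64815 / 806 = -80.42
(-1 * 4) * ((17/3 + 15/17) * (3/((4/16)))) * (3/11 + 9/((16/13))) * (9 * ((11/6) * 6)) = -4013010/17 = -236059.41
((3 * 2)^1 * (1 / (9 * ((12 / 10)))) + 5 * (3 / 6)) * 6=55 / 3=18.33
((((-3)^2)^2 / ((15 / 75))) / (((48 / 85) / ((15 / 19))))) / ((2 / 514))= 44236125 / 304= 145513.57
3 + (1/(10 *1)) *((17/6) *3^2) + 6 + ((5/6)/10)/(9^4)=2273389/196830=11.55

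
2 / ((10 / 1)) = 1 / 5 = 0.20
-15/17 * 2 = -30/17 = -1.76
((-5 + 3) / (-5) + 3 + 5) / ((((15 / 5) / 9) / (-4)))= -504 / 5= -100.80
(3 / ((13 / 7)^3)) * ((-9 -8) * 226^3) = -201924777768 / 2197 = -91909320.79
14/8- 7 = -21/4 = -5.25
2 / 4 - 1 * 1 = -1 / 2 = -0.50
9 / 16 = 0.56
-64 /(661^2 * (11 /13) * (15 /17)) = -14144 /72091965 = -0.00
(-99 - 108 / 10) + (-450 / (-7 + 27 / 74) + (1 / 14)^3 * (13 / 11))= -41.98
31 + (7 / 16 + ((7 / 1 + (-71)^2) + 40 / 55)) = 894109 / 176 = 5080.16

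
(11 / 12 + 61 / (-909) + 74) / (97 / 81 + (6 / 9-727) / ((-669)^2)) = 17400724119 / 278019872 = 62.59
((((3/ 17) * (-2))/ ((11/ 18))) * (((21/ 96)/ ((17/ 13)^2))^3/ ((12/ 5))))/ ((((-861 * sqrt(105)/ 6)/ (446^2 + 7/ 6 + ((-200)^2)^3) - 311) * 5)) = 683312843526453470110549770049337537356017/ 2109445450937631106577406645315190232468748763136 - 4926416435956691940856926789 * sqrt(105)/ 2109445450937631106577406645315190232468748763136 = 0.00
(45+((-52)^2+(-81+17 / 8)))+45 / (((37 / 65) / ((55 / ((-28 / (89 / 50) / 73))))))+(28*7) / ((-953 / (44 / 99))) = -38892283630 / 2221443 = -17507.67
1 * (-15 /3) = -5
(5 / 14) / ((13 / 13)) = 0.36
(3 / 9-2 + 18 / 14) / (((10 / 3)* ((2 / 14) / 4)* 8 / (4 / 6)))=-0.27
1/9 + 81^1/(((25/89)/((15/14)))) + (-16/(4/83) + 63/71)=-22.04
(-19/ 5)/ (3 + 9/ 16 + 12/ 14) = -2128/ 2475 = -0.86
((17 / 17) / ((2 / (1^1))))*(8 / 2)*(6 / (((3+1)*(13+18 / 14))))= 21 / 100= 0.21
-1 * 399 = -399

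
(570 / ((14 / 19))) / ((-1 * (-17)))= 5415 / 119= 45.50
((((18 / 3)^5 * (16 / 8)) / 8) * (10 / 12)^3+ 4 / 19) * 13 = 277927 / 19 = 14627.74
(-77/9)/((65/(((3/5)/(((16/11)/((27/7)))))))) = -0.21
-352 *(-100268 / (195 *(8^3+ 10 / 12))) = 70588672 / 200005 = 352.93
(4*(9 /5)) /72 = 1 /10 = 0.10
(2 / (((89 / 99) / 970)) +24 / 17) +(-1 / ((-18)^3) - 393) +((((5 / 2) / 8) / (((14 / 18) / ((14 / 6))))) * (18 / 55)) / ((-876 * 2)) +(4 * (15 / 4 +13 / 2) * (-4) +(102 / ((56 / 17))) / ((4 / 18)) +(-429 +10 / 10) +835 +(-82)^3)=-217924362048499151 / 396789357888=-549219.27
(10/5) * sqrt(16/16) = 2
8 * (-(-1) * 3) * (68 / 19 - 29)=-11592 / 19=-610.11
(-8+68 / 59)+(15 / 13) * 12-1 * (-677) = 524627 / 767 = 684.00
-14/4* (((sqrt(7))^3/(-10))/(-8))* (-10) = 49* sqrt(7)/16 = 8.10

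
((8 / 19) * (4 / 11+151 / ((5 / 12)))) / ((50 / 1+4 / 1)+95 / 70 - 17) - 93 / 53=2.23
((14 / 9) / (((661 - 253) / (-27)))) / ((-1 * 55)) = 7 / 3740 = 0.00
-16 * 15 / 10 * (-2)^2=-96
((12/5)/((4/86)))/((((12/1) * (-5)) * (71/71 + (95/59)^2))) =-149683/625300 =-0.24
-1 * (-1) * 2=2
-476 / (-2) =238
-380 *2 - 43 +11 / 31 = -24882 / 31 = -802.65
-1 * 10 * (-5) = 50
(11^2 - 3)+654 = 772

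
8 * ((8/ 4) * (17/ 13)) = 272/ 13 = 20.92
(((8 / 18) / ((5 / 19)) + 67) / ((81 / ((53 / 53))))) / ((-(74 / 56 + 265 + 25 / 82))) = -3548468 / 1115687115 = -0.00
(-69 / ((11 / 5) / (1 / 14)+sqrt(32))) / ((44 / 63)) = -152145 / 45832+108675* sqrt(2) / 252076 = -2.71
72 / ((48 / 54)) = 81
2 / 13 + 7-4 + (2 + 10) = 197 / 13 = 15.15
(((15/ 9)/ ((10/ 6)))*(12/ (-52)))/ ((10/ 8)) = -12/ 65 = -0.18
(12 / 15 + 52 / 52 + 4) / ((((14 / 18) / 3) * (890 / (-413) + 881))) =46197 / 1814815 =0.03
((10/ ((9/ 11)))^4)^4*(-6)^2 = 1837989194542886440000000000000000/ 205891132094649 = 8926995426388520948.48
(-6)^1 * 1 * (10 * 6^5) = -466560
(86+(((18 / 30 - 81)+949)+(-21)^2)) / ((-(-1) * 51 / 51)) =6978 / 5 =1395.60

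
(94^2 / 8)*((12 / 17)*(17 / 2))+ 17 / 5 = 33152 / 5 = 6630.40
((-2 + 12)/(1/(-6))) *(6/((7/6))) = -2160/7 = -308.57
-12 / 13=-0.92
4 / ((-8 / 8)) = -4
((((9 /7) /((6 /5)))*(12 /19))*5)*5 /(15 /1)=150 /133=1.13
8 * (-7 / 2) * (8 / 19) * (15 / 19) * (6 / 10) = -2016 / 361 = -5.58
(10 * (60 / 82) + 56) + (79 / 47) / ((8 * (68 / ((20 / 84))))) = 1393881283 / 22014048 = 63.32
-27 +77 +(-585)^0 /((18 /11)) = 911 /18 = 50.61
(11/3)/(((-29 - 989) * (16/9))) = -33/16288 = -0.00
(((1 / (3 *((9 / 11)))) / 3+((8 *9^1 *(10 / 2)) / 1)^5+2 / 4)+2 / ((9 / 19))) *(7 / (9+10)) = 2227701221054.42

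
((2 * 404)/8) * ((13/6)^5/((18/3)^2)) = 37500593/279936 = 133.96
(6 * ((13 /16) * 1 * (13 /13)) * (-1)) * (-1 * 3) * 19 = 2223 /8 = 277.88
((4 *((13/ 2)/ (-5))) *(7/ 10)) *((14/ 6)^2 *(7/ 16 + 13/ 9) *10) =-1208389/ 3240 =-372.96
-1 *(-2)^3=8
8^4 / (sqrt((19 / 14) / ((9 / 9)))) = 4096* sqrt(266) / 19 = 3515.99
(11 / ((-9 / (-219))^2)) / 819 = 58619 / 7371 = 7.95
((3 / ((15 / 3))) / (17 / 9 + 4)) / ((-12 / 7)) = -63 / 1060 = -0.06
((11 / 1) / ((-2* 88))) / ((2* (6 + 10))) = -1 / 512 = -0.00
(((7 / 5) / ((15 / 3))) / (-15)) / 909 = -7 / 340875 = -0.00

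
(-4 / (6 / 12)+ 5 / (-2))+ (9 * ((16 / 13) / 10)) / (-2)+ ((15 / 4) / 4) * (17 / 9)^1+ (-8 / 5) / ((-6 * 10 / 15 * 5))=-9.20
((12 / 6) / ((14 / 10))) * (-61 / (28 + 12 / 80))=-12200 / 3941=-3.10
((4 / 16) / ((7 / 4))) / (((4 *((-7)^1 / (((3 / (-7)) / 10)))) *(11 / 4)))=3 / 37730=0.00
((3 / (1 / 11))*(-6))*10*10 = -19800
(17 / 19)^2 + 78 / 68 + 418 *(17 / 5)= 87338569 / 61370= 1423.15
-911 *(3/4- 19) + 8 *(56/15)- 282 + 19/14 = 6877489/420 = 16374.97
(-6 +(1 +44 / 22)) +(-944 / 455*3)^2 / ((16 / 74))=36472461 / 207025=176.17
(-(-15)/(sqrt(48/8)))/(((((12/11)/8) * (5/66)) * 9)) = 242 * sqrt(6)/9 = 65.86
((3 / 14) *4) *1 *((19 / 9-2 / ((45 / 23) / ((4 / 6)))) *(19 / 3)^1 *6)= 14668 / 315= 46.57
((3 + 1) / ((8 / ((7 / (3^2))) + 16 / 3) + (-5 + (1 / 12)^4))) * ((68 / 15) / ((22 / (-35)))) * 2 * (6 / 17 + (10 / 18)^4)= -10033393664 / 4120116759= -2.44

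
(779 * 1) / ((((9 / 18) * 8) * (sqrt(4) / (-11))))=-8569 / 8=-1071.12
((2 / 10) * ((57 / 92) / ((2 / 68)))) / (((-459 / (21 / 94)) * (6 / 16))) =-266 / 48645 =-0.01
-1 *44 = -44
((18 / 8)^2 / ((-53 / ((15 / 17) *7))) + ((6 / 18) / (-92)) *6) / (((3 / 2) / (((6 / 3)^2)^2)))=-405646 / 62169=-6.52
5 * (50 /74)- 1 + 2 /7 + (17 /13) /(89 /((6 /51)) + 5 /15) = 40759188 /15289547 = 2.67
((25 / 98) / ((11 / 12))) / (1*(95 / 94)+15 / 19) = 53580 / 346577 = 0.15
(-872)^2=760384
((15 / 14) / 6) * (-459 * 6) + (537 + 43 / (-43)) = 619 / 14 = 44.21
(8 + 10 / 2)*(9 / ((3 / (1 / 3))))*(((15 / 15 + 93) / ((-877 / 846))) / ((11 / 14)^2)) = -1909.47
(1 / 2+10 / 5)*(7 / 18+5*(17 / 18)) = 115 / 9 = 12.78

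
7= 7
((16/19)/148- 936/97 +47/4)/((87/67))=1.62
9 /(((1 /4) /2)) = 72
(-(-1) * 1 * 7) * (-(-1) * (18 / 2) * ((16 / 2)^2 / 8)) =504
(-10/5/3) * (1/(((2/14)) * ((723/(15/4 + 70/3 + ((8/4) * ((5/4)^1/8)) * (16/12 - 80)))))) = -35/2169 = -0.02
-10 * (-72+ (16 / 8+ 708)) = -6380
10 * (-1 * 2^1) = -20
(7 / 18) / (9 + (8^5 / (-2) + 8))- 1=-294613 / 294606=-1.00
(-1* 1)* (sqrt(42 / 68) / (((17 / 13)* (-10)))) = 13* sqrt(714) / 5780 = 0.06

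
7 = 7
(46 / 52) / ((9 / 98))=1127 / 117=9.63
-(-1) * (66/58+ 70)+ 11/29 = 2074/29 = 71.52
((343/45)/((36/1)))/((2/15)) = 343/216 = 1.59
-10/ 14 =-5/ 7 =-0.71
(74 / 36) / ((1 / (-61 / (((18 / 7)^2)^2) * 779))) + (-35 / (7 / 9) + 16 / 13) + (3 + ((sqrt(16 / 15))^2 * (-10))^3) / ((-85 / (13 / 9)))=-4713130701707 / 2087972640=-2257.28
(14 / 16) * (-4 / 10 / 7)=-0.05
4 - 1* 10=-6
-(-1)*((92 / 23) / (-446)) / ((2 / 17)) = -17 / 223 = -0.08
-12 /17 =-0.71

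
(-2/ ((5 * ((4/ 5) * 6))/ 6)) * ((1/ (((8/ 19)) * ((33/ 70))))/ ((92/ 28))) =-4655/ 6072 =-0.77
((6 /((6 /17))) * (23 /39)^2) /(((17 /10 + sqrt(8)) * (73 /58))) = -88670980 /56737863 + 104318800 * sqrt(2) /56737863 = 1.04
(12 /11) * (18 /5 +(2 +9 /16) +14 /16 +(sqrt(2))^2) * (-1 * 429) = -84591 /20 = -4229.55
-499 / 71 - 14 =-1493 / 71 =-21.03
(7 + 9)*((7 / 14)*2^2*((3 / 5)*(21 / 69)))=672 / 115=5.84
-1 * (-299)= 299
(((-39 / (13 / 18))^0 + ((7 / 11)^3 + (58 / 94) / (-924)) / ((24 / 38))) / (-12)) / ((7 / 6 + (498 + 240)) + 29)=-88719901 / 581263629408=-0.00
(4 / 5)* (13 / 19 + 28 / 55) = 4988 / 5225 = 0.95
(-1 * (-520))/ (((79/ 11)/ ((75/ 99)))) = 13000/ 237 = 54.85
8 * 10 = 80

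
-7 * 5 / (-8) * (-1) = -35 / 8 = -4.38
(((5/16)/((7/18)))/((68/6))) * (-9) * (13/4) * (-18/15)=9477/3808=2.49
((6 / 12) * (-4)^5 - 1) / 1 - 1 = -514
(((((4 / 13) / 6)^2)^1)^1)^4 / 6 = 128 / 16056027781443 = 0.00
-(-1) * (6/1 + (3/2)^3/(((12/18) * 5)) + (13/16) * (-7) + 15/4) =203/40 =5.08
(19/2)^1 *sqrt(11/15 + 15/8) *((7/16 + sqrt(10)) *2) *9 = 399 *sqrt(9390)/320 + 57 *sqrt(939)/2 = 994.15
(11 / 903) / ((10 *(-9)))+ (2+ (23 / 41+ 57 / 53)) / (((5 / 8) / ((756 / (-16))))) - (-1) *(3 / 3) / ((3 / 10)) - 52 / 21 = -48398635547 / 176599710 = -274.06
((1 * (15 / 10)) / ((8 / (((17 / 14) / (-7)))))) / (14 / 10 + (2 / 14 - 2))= 255 / 3584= 0.07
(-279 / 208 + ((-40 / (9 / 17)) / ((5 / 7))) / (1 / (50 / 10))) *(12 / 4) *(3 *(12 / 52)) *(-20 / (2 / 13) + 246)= -86355417 / 676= -127744.70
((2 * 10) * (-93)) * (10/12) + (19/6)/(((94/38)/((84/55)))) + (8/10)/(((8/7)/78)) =-772111/517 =-1493.44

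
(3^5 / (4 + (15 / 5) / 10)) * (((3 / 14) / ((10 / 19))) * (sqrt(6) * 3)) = 41553 * sqrt(6) / 602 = 169.08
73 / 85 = 0.86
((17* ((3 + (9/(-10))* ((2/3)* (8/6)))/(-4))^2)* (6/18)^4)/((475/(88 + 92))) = 2057/85500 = 0.02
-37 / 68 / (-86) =0.01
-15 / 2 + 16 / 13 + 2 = -4.27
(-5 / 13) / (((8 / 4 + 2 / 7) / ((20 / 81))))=-175 / 4212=-0.04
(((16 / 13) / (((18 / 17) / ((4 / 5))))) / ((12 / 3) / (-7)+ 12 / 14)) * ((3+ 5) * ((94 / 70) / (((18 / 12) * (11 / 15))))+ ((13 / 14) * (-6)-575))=-11954944 / 6435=-1857.80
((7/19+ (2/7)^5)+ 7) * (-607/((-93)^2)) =-1428627916/2761911117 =-0.52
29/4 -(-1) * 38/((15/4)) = 1043/60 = 17.38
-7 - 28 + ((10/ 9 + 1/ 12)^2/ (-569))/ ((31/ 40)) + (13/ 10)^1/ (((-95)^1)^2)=-2256745549004/ 64472749875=-35.00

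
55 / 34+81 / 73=6769 / 2482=2.73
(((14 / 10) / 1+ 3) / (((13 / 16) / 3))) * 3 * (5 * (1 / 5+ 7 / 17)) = 12672 / 85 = 149.08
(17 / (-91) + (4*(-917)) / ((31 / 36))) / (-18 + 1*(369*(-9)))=12016895 / 9419319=1.28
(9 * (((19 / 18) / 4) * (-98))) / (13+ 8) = -133 / 12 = -11.08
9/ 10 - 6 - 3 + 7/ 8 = -7.22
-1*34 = -34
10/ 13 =0.77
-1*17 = -17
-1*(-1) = 1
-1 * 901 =-901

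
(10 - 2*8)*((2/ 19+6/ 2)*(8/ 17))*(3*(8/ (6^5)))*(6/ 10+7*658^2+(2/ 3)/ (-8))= -82015.44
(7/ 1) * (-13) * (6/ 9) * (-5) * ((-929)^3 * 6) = -1459212461980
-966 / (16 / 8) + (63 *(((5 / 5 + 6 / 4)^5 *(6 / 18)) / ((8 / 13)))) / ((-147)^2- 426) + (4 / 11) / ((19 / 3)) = -182392286585 / 377791744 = -482.79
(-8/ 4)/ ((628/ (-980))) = 490/ 157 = 3.12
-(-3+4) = -1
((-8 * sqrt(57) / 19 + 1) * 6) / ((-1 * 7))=-6 / 7 + 48 * sqrt(57) / 133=1.87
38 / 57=2 / 3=0.67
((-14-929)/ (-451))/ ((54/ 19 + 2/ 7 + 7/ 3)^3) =1460987577/ 113805794729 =0.01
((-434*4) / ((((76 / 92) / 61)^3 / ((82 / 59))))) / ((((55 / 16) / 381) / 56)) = -134205270468047407104 / 22257455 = -6029677268494.87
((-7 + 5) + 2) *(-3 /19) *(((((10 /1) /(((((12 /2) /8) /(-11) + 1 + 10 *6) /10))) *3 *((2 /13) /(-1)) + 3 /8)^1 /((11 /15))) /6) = 0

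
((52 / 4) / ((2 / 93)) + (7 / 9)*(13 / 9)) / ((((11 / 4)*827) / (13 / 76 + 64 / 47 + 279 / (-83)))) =-0.49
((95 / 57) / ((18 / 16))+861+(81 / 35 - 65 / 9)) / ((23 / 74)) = 2759.15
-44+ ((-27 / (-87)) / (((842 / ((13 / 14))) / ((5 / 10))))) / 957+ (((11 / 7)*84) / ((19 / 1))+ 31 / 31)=-149399578819 / 4143929944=-36.05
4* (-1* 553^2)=-1223236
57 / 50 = 1.14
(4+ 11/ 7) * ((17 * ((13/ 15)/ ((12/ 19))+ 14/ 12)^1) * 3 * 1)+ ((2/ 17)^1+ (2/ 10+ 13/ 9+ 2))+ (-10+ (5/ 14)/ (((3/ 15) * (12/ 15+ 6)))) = 1532455/ 2142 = 715.43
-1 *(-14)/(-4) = -7/2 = -3.50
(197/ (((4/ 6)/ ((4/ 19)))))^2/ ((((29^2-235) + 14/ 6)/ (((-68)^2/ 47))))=19380904128/ 30964775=625.90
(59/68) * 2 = 59/34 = 1.74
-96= -96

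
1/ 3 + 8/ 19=43/ 57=0.75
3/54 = 1/18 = 0.06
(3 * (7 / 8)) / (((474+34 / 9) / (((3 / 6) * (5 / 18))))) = 21 / 27520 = 0.00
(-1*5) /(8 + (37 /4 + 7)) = -20 /97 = -0.21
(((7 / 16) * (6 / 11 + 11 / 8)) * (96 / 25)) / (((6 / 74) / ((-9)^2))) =3545451 / 1100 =3223.14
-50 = -50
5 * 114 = 570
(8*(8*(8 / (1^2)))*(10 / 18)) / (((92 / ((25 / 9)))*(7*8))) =0.15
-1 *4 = -4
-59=-59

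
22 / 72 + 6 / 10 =163 / 180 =0.91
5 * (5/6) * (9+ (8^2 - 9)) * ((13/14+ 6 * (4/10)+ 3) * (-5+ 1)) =-141760/21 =-6750.48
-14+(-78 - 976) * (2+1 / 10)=-11137 / 5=-2227.40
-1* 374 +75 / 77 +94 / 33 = -85511 / 231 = -370.18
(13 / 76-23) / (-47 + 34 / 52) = 0.49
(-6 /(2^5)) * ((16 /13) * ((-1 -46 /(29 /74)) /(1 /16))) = 164784 /377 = 437.09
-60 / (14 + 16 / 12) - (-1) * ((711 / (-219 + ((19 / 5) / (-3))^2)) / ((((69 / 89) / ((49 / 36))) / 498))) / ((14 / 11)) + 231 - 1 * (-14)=-9025489705 / 4500088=-2005.63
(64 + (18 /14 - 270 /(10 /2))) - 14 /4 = 109 /14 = 7.79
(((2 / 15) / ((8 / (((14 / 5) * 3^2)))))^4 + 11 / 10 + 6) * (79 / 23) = 3520988999 / 143750000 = 24.49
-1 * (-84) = 84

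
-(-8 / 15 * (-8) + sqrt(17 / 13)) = -64 / 15 -sqrt(221) / 13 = -5.41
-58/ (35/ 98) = -812/ 5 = -162.40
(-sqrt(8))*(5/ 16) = -5*sqrt(2)/ 8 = -0.88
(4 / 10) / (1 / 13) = 26 / 5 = 5.20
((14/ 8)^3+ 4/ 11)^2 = 16232841/ 495616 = 32.75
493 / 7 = 70.43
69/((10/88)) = 3036/5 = 607.20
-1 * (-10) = 10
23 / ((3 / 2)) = 46 / 3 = 15.33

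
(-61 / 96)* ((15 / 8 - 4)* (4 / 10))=0.54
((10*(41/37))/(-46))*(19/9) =-3895/7659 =-0.51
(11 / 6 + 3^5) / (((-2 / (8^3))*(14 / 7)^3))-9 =-23531 / 3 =-7843.67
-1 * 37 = -37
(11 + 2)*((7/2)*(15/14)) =195/4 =48.75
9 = 9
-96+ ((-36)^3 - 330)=-47082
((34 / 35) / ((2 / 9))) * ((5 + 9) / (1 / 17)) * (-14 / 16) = -18207 / 20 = -910.35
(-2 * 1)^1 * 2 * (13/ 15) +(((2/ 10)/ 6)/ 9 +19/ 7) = -0.75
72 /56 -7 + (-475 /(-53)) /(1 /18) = 57730 /371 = 155.61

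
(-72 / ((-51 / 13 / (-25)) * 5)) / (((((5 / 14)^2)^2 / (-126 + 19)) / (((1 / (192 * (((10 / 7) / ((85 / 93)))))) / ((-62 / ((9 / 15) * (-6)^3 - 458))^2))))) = 50449971083057 / 279290625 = 180636.11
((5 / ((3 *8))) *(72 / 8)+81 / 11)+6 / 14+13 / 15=97333 / 9240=10.53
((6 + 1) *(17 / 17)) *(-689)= -4823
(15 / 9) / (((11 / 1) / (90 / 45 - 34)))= -160 / 33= -4.85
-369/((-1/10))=3690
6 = 6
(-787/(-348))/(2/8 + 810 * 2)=787/563847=0.00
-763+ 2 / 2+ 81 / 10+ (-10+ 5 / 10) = -3817 / 5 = -763.40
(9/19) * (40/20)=18/19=0.95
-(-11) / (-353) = -0.03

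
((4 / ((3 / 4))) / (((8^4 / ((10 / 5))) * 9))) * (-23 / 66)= -23 / 228096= -0.00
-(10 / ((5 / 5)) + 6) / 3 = -16 / 3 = -5.33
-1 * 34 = -34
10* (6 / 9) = 6.67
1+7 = 8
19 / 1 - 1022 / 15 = -737 / 15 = -49.13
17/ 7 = 2.43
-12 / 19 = -0.63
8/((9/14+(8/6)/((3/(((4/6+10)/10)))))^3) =54010152000/9407293631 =5.74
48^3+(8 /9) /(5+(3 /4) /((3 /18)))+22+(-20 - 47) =18903553 /171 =110547.09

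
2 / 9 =0.22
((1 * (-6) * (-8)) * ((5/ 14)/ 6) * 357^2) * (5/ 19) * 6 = 10924200/ 19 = 574957.89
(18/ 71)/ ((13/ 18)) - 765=-705771/ 923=-764.65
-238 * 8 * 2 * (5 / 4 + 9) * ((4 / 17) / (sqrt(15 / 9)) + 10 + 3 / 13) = -5191256 / 13 - 9184 * sqrt(15) / 5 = -406441.28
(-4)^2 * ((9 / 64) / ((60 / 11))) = 33 / 80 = 0.41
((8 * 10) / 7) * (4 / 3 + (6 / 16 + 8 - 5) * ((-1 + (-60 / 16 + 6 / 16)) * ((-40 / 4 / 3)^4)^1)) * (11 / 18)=-2404490 / 189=-12722.17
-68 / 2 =-34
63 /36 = 7 /4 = 1.75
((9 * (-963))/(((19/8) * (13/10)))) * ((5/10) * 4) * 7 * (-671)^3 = 2932610463145440/247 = 11872916854839.84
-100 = -100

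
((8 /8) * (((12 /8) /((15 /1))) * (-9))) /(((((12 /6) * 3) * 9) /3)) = -1 /20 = -0.05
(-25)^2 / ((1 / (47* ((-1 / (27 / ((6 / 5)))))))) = -11750 / 9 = -1305.56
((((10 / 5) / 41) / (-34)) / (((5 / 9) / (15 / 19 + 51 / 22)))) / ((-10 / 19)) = 11691 / 766700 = 0.02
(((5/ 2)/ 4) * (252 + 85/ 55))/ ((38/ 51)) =711195/ 3344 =212.68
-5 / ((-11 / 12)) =60 / 11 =5.45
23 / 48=0.48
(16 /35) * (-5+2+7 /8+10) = 3.60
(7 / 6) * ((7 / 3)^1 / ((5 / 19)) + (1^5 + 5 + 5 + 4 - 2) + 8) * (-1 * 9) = -1568 / 5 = -313.60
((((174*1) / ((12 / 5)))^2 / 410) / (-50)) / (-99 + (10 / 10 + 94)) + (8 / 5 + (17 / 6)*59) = 6645179 / 39360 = 168.83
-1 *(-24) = 24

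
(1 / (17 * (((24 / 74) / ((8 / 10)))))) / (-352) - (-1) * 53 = 4757243 / 89760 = 53.00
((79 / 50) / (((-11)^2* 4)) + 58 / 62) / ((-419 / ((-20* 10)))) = 704249 / 1571669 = 0.45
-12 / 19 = -0.63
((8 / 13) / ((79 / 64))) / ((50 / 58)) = 14848 / 25675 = 0.58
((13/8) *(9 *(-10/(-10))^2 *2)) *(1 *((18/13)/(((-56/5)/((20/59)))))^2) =455625/8869588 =0.05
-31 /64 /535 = -31 /34240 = -0.00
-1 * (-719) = 719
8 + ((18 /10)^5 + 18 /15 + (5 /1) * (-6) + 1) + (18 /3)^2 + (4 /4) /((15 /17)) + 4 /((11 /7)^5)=55330751497 /1509853125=36.65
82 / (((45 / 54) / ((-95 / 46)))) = -4674 / 23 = -203.22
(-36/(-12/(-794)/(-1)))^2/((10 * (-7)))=-2836962/35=-81056.06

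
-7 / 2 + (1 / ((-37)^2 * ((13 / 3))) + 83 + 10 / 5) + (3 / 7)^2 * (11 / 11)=142465279 / 1744106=81.68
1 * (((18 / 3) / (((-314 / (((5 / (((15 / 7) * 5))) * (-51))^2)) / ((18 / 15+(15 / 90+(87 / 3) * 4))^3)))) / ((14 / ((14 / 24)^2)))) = -4327031312838647 / 10173600000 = -425319.58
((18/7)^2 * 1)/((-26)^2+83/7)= 36/3745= 0.01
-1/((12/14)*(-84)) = 1/72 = 0.01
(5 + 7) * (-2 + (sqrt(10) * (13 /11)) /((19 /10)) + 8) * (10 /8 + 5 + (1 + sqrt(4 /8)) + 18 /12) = 6 * (65 * sqrt(10) + 627) * (2 * sqrt(2) + 35) /209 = 904.13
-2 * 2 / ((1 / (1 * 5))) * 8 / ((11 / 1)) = -160 / 11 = -14.55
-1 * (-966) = 966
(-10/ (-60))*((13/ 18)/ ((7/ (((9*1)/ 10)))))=13/ 840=0.02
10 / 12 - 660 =-3955 / 6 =-659.17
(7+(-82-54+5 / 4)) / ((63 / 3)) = -73 / 12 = -6.08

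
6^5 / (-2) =-3888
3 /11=0.27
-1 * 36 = -36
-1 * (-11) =11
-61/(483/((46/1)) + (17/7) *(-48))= 854/1485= 0.58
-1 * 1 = -1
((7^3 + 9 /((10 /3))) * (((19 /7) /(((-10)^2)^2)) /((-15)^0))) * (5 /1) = 65683 /140000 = 0.47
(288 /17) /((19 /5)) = 1440 /323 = 4.46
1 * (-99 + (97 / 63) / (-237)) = -1478266 / 14931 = -99.01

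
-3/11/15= -0.02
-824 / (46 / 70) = -28840 / 23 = -1253.91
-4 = -4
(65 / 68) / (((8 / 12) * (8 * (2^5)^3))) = 195 / 35651584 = 0.00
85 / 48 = 1.77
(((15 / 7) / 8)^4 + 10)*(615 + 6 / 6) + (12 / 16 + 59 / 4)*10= 6318.17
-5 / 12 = -0.42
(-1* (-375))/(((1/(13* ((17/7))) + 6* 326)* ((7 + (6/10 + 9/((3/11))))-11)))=414375/63977884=0.01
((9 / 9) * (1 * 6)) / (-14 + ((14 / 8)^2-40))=-96 / 815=-0.12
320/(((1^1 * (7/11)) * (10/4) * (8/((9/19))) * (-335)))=-1584/44555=-0.04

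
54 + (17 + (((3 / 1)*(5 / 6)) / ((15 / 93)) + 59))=291 / 2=145.50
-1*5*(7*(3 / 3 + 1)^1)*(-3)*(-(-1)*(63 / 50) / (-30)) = -441 / 50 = -8.82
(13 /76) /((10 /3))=39 /760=0.05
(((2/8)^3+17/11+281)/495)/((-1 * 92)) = -198923/32060160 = -0.01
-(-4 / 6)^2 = -4 / 9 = -0.44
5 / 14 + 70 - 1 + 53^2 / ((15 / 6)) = 83507 / 70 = 1192.96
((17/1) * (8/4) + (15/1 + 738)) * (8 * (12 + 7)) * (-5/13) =-598120/13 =-46009.23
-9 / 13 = -0.69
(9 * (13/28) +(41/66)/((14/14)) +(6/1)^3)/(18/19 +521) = 3876361/9163308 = 0.42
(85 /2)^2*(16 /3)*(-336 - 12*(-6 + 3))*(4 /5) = -2312000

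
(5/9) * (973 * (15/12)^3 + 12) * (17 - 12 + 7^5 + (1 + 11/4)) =13720867265/768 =17865712.58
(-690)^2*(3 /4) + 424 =357499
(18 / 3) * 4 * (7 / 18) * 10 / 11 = 280 / 33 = 8.48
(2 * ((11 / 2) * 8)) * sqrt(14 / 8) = 44 * sqrt(7) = 116.41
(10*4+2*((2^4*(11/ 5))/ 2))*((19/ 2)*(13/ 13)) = 3572/ 5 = 714.40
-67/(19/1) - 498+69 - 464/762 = -3135466/7239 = -433.14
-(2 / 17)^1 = -2 / 17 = -0.12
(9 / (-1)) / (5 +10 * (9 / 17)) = -153 / 175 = -0.87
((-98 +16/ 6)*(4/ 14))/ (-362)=286/ 3801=0.08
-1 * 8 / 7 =-8 / 7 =-1.14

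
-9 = -9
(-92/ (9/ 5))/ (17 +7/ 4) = -368/ 135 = -2.73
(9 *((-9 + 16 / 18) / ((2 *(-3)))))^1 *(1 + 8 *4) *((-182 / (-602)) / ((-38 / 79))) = -824681 / 3268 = -252.35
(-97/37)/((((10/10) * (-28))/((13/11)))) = 1261/11396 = 0.11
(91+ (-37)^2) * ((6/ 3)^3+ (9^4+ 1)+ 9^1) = 9605340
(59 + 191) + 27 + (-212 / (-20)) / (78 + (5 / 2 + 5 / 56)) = 6253473 / 22565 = 277.13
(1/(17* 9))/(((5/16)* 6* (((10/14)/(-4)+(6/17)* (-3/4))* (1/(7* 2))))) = -3136/28485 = -0.11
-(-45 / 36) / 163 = 5 / 652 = 0.01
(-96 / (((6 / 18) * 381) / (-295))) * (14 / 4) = 99120 / 127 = 780.47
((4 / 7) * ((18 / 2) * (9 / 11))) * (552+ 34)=189864 / 77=2465.77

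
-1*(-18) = 18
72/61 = 1.18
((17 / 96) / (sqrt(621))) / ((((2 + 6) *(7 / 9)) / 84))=17 *sqrt(69) / 1472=0.10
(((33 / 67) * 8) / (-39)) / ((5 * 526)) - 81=-92774609 / 1145365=-81.00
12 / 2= 6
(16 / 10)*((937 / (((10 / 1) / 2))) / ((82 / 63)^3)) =234294039 / 1723025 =135.98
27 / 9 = 3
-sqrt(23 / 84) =-sqrt(483) / 42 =-0.52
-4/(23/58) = -232/23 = -10.09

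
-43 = -43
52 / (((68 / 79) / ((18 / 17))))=63.97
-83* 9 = -747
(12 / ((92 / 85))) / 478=255 / 10994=0.02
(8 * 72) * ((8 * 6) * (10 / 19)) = 276480 / 19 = 14551.58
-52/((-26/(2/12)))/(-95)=-1/285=-0.00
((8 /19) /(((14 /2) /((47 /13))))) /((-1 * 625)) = -376 /1080625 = -0.00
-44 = -44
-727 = -727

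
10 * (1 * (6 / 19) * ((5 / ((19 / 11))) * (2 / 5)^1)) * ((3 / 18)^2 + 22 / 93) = 32450 / 33573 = 0.97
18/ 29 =0.62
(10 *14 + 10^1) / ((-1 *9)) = -50 / 3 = -16.67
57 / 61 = 0.93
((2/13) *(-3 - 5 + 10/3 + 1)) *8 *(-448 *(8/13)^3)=40370176/85683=471.16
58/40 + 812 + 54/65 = 211713/260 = 814.28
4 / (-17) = -4 / 17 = -0.24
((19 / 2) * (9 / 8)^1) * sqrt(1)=10.69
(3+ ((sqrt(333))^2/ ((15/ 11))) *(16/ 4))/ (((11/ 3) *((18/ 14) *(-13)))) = -11431/ 715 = -15.99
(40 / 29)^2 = 1.90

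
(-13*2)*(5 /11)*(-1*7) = 910 /11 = 82.73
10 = 10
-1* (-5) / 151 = 5 / 151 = 0.03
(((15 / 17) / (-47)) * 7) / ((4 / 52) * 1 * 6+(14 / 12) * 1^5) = -8190 / 101473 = -0.08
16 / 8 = 2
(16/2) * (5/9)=40/9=4.44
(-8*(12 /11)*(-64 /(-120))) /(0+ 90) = -128 /2475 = -0.05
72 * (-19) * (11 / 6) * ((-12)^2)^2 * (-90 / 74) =2340264960 / 37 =63250404.32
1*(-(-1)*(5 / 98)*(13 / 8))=65 / 784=0.08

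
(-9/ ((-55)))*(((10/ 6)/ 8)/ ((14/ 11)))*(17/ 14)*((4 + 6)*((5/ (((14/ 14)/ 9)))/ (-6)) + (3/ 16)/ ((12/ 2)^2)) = -34969/ 14336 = -2.44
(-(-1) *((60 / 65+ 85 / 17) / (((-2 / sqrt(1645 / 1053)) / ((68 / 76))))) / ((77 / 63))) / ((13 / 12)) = -714 *sqrt(21385) / 41743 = -2.50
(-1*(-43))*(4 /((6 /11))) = 946 /3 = 315.33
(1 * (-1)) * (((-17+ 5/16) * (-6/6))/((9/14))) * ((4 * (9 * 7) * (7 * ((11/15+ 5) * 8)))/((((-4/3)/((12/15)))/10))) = 63007728/5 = 12601545.60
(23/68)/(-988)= -23/67184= -0.00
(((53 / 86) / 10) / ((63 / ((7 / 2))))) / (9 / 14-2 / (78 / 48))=-4823 / 828180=-0.01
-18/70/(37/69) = -621/1295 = -0.48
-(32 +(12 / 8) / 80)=-5123 / 160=-32.02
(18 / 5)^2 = 324 / 25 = 12.96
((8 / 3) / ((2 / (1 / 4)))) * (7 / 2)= 7 / 6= 1.17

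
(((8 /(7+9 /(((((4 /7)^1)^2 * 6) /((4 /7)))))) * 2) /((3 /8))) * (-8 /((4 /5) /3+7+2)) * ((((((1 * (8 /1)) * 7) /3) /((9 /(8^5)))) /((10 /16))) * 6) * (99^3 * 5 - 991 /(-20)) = -12113785438463.51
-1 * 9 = -9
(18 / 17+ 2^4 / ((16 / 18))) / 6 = 54 / 17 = 3.18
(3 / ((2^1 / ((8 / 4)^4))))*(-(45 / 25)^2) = -1944 / 25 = -77.76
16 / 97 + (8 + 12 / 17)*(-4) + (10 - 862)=-1462100 / 1649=-886.66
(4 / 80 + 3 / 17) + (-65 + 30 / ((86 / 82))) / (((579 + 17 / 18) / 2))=15407929 / 152618180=0.10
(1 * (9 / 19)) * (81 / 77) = 729 / 1463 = 0.50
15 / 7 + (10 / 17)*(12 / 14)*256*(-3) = -45825 / 119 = -385.08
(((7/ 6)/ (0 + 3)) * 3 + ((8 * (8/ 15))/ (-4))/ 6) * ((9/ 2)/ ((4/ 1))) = 89/ 80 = 1.11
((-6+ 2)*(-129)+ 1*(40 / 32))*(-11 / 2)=-2844.88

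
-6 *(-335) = 2010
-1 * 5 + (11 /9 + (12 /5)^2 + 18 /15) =716 /225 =3.18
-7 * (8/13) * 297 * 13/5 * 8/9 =-14784/5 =-2956.80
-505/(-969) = 505/969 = 0.52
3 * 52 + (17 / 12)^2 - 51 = 15409 / 144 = 107.01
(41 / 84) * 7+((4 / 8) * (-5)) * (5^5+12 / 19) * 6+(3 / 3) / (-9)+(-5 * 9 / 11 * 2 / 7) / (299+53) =-108642051667 / 2317392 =-46881.17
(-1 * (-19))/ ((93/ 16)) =304/ 93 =3.27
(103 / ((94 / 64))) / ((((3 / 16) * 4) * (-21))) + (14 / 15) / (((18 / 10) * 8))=-155905 / 35532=-4.39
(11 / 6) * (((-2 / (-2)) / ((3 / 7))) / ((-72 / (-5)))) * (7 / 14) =385 / 2592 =0.15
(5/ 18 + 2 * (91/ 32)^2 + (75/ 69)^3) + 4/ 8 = 18.24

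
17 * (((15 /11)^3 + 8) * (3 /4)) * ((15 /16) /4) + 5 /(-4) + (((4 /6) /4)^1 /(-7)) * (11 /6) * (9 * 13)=59930413 /2385152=25.13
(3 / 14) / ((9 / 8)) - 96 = -2012 / 21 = -95.81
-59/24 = -2.46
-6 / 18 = -1 / 3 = -0.33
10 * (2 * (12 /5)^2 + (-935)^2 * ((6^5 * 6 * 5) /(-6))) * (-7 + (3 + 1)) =5098480198272 /5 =1019696039654.40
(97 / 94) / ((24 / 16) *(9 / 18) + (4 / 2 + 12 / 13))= 2522 / 8977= 0.28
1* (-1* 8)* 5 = -40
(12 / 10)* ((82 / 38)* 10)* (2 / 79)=984 / 1501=0.66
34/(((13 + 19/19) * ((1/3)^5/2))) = 8262/7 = 1180.29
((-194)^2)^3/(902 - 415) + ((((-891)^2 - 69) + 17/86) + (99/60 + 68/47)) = 2154814245999648381/19684540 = 109467340664.28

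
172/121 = 1.42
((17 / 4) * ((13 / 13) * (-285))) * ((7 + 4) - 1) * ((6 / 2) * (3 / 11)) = -9910.23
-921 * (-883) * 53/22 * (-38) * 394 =-322660666194/11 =-29332787835.82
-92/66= -46/33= -1.39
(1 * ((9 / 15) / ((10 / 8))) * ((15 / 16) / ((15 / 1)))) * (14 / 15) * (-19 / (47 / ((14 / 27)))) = -931 / 158625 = -0.01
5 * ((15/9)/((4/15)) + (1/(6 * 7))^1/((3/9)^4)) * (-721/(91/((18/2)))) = -1061415/364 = -2915.98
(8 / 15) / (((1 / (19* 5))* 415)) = 152 / 1245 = 0.12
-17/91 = -0.19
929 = 929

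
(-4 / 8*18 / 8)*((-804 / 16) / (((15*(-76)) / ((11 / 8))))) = -6633 / 97280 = -0.07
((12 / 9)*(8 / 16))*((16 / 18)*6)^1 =32 / 9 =3.56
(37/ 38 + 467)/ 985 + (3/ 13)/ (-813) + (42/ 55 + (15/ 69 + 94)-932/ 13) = 158560153197/ 6672414034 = 23.76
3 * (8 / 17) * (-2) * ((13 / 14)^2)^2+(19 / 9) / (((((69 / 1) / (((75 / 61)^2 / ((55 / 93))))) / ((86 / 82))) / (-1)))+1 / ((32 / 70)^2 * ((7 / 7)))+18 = 20.60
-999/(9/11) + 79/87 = -106148/87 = -1220.09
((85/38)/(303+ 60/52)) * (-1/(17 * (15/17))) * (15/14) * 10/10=-1105/2103528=-0.00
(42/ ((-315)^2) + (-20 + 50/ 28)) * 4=-344242/ 4725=-72.86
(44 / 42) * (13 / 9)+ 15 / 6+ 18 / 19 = 35627 / 7182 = 4.96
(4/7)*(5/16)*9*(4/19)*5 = 225/133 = 1.69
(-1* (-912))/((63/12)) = 1216/7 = 173.71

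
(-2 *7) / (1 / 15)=-210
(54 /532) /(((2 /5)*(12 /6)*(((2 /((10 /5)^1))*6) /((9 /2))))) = 405 /4256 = 0.10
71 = 71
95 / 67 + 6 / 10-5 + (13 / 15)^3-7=-2110001 / 226125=-9.33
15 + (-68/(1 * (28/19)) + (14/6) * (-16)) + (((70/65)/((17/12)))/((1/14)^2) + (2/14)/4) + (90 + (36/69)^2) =1677584023/9820356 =170.83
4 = 4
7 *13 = 91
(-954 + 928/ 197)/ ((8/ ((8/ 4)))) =-93505/ 394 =-237.32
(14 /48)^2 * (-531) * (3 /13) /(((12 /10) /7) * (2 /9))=-910665 /3328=-273.64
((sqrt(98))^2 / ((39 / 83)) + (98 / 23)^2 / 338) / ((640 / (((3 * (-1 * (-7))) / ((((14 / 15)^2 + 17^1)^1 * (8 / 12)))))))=13218642045 / 23006810944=0.57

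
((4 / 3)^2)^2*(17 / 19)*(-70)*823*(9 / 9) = -250718720 / 1539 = -162910.15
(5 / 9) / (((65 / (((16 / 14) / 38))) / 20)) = 0.01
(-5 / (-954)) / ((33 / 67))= 335 / 31482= 0.01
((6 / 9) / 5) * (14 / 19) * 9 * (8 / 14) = 0.51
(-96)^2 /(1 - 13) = -768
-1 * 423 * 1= -423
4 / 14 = 2 / 7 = 0.29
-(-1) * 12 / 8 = 3 / 2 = 1.50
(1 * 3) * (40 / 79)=120 / 79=1.52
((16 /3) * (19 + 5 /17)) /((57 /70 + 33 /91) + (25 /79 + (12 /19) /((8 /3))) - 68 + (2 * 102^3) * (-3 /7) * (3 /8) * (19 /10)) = -358414784 /2257590999945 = -0.00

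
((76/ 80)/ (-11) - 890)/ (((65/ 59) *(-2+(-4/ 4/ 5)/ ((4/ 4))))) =888717/ 2420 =367.24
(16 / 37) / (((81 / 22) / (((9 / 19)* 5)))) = 1760 / 6327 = 0.28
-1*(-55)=55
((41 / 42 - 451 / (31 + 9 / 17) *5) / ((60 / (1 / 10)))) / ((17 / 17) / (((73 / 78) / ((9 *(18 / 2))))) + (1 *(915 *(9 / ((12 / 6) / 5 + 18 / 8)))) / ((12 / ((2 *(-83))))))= 3072167843 / 1120994242905600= 0.00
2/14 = 1/7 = 0.14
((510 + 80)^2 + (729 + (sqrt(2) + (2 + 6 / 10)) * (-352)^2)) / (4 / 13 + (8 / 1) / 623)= 22806784 * sqrt(2) / 59 + 27171310803 / 12980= 2639993.58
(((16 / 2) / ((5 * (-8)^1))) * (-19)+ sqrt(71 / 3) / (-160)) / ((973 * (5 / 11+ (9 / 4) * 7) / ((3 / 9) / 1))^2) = 36784 / 21657945375045 - 121 * sqrt(213) / 129947672250270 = 0.00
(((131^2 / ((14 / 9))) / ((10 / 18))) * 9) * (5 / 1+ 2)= 12510369 / 10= 1251036.90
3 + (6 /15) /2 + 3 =6.20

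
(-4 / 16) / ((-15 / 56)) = 14 / 15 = 0.93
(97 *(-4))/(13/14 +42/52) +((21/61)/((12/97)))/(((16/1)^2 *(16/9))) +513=22860307921/78954496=289.54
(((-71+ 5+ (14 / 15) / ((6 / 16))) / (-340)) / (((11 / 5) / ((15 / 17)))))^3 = 2918076589 / 6939454537224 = 0.00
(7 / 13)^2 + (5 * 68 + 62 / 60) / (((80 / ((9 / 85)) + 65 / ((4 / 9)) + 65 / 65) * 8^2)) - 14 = -12043583603 / 878827040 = -13.70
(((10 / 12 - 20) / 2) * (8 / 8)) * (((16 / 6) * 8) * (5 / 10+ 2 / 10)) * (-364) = 468832 / 9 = 52092.44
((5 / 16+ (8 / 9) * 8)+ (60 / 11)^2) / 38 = 647749 / 662112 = 0.98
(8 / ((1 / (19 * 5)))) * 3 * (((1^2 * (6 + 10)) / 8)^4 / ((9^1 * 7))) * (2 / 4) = 289.52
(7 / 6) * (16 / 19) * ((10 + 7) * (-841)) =-800632 / 57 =-14046.18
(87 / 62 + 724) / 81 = 44975 / 5022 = 8.96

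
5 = 5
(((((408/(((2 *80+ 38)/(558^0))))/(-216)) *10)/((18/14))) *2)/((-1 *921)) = 1190/7385499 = 0.00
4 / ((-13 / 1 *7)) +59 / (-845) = -673 / 5915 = -0.11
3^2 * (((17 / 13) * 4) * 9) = 423.69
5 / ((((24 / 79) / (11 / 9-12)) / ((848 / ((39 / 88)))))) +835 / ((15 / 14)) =-356581682 / 1053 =-338634.08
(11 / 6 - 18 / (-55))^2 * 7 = 3558583 / 108900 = 32.68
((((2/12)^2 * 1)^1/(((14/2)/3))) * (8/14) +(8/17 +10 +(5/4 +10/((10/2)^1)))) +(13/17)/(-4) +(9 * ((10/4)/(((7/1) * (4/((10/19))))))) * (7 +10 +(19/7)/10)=7916359/379848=20.84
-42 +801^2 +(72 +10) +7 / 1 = 641648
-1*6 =-6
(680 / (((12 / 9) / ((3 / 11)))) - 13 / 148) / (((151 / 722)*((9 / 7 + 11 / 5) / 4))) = 2859262595 / 3748877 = 762.70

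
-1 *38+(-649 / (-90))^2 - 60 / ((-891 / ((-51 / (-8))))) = 1285661 / 89100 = 14.43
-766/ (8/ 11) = -4213/ 4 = -1053.25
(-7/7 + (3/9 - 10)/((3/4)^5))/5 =-6085/729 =-8.35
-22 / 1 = -22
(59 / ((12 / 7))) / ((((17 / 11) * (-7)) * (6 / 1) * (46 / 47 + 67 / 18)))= -30503 / 270436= -0.11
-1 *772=-772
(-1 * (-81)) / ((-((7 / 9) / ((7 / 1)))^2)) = -6561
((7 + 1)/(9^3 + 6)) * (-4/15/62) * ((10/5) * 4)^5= -524288/341775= -1.53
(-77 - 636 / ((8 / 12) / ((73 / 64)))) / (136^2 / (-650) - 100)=12117625 / 1335936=9.07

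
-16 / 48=-1 / 3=-0.33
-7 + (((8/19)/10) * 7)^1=-637/95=-6.71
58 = 58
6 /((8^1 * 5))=3 /20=0.15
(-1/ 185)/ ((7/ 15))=-3/ 259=-0.01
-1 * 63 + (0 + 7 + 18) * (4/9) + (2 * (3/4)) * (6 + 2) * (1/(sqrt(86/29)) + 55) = 6 * sqrt(2494)/43 + 5473/9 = 615.08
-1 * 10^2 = -100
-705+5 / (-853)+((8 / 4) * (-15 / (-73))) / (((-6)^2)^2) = -9482397895 / 13450104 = -705.01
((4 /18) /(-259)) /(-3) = 2 /6993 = 0.00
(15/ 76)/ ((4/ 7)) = 105/ 304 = 0.35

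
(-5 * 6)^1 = -30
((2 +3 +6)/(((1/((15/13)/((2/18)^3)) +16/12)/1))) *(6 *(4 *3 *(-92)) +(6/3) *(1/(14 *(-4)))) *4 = -22309619805/102151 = -218398.45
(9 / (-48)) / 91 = -3 / 1456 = -0.00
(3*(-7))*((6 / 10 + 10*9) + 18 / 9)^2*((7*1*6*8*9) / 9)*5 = -1512587664 / 5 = -302517532.80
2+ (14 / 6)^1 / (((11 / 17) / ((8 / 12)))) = 436 / 99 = 4.40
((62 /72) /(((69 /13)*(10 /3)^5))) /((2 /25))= 3627 /736000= 0.00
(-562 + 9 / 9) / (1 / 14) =-7854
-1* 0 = 0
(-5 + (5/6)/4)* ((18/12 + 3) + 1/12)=-21.96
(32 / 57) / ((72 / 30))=40 / 171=0.23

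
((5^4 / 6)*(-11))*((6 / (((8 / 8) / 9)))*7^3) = -21223125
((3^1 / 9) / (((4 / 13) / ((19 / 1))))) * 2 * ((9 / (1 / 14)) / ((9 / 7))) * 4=48412 / 3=16137.33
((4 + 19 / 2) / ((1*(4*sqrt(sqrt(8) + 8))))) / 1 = 1.03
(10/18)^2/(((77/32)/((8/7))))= 6400/43659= 0.15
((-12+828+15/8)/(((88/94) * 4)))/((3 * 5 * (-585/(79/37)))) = -2699351/50793600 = -0.05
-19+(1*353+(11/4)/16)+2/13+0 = 278159/832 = 334.33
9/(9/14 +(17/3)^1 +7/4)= 1.12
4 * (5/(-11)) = -20/11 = -1.82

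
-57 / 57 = -1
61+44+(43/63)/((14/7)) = 13273/126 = 105.34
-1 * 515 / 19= -515 / 19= -27.11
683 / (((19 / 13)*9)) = 8879 / 171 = 51.92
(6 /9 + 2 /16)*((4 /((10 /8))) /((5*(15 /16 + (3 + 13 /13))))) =608 /5925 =0.10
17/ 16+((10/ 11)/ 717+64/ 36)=1075741/ 378576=2.84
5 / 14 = 0.36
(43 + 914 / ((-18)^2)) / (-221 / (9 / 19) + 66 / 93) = -230113 / 2339478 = -0.10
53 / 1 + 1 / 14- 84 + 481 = 6301 / 14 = 450.07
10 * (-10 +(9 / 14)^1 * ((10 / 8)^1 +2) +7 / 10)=-2019 / 28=-72.11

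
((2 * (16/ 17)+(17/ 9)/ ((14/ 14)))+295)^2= 2089586944/ 23409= 89264.25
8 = 8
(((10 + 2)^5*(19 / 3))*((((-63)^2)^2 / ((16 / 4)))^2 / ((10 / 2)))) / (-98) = -249411752379895392 / 5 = -49882350475979078.40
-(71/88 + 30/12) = -291/88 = -3.31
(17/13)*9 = 153/13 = 11.77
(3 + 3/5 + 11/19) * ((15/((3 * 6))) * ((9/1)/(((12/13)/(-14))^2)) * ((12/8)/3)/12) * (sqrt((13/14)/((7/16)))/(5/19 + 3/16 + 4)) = 98.33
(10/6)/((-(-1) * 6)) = 5/18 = 0.28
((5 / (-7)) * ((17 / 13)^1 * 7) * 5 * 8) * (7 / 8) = -2975 / 13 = -228.85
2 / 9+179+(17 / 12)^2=8699 / 48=181.23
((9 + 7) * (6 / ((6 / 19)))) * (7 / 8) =266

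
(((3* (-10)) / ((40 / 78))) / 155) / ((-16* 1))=117 / 4960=0.02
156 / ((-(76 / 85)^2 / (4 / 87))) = -93925 / 10469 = -8.97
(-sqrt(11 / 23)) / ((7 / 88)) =-88 * sqrt(253) / 161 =-8.69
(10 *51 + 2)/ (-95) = -512/ 95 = -5.39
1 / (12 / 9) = 3 / 4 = 0.75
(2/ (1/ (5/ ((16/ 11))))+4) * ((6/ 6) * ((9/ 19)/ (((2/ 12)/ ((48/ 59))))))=28188/ 1121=25.15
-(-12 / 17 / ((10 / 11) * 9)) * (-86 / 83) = -1892 / 21165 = -0.09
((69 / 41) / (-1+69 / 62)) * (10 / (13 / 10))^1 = 427800 / 3731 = 114.66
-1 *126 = -126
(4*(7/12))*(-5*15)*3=-525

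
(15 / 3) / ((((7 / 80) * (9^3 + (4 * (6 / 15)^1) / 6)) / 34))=204000 / 76573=2.66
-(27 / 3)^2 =-81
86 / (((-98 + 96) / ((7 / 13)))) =-301 / 13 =-23.15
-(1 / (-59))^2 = -1 / 3481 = -0.00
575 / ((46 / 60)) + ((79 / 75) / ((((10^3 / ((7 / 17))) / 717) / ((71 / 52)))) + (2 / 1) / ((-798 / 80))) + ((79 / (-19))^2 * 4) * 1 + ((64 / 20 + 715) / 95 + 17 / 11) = 1526843375035087 / 1842941100000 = 828.48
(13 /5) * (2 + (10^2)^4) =1300000026 /5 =260000005.20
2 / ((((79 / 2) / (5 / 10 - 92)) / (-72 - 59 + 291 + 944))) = -404064 / 79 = -5114.73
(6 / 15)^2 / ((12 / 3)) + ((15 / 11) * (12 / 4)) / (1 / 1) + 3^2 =3611 / 275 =13.13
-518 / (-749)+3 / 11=1135 / 1177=0.96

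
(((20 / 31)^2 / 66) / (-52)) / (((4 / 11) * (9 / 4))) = -50 / 337311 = -0.00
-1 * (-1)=1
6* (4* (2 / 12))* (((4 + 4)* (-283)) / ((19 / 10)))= -90560 / 19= -4766.32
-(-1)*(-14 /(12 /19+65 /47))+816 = 207926 /257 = 809.05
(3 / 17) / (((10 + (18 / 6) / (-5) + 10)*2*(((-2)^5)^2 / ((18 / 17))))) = 135 / 28705792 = 0.00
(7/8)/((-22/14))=-49/88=-0.56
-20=-20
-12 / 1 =-12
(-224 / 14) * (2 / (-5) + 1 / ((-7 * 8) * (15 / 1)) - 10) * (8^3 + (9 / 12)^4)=1145883761 / 13440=85259.21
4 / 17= 0.24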